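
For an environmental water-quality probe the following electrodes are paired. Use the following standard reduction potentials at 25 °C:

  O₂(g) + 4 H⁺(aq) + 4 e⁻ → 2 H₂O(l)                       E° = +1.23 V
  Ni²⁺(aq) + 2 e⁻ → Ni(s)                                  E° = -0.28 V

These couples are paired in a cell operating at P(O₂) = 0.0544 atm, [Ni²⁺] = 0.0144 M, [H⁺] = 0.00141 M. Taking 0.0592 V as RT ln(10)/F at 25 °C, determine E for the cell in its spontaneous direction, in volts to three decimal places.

+1.377 V

O₂/H₂O is the cathode (higher E°), Ni²⁺/Ni the anode: E°cell = +1.23 − (-0.28) = +1.51 V, n = 4.
Overall: O₂(g) + 4 H⁺(aq) + 2 Ni(s) → 2 H₂O(l) + 2 Ni²⁺(aq)
Q = [Ni²⁺]^2 / (P(O₂)·[H⁺]^4); log Q = 8.984.
E = E° − (0.0592/n) log Q = +1.51 − (0.0592/4)(8.984) = +1.377 V.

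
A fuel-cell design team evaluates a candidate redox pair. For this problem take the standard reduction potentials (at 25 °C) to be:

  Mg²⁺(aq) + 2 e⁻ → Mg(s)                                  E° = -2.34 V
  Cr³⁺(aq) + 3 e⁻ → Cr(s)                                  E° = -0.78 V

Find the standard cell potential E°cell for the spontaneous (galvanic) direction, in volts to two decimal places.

+1.56 V

The Cr³⁺/Cr couple has the higher reduction potential, so it is the cathode; Mg²⁺/Mg is oxidised at the anode.
E°cell = E°(cathode) − E°(anode) = (-0.78) − (-2.34) = +1.56 V.
Since E°cell > 0, the reaction is spontaneous under standard conditions.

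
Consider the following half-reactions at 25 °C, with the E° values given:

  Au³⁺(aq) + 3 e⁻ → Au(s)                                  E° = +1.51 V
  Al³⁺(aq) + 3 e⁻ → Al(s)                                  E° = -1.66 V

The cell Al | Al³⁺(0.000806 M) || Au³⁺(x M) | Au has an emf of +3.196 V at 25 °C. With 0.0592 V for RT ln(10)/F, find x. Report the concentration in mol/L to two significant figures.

Au³⁺/Au is the cathode, Al³⁺/Al the anode: E°cell = +3.17 V, n = 3.
Overall reaction: Au³⁺(aq) + Al(s) → Au(s) + Al³⁺(aq); Q = [Al³⁺]^1/[Au³⁺]^1.
From E = E° − (0.0592/n) log Q: log Q = (E° − E)·n/0.0592 = (+3.17 − (+3.196))·3/0.0592 = -1.3176.
So 1·log[Au³⁺] = 1·log(0.000806) − log Q = -3.0937 − (-1.3176) = -1.7761; [Au³⁺] = 10^(-1.7761) ≈ 0.017 M.

0.017 M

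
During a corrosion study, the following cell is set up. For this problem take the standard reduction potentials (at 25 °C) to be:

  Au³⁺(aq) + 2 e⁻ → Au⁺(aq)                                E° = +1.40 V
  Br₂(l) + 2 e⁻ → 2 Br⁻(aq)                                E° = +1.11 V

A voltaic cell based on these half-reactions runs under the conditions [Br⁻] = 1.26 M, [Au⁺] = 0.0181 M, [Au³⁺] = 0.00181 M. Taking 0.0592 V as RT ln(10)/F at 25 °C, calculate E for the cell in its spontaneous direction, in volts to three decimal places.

+0.266 V

Au³⁺/Au⁺ is the cathode (higher E°), Br₂/Br⁻ the anode: E°cell = +1.40 − (+1.11) = +0.29 V, n = 2.
Overall: Au³⁺(aq) + 2 Br⁻(aq) → Au⁺(aq) + Br₂(l)
Q = [Au⁺] / ([Au³⁺]·[Br⁻]^2); log Q = 0.799.
E = E° − (0.0592/n) log Q = +0.29 − (0.0592/2)(0.799) = +0.266 V.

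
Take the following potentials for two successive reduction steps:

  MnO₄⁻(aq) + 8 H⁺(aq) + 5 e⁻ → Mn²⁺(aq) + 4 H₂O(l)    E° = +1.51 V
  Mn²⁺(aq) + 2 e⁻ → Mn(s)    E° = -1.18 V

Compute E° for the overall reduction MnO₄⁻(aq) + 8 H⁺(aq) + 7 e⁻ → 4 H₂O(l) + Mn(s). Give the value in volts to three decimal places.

Adding the free-energy changes (−nFE°) of the two steps gives −n₃FE°₃ = −n₁FE°₁ − n₂FE°₂.
E°₃ = (5×+1.51 + 2×-1.18) / 7 = (+5.190) / 7 = +0.741 V.

+0.741 V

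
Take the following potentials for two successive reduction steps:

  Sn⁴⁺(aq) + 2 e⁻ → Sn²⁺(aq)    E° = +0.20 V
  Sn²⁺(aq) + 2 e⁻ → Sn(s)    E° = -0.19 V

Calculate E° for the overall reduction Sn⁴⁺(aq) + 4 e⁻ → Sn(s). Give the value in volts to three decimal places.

Adding the free-energy changes (−nFE°) of the two steps gives −n₃FE°₃ = −n₁FE°₁ − n₂FE°₂.
E°₃ = (2×+0.20 + 2×-0.19) / 4 = (+0.020) / 4 = +0.005 V.

+0.005 V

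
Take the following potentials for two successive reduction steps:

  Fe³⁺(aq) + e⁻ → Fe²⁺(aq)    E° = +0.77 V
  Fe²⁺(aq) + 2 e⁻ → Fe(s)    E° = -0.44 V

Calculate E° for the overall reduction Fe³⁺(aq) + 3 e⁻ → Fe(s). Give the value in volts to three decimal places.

-0.037 V

Adding the free-energy changes (−nFE°) of the two steps gives −n₃FE°₃ = −n₁FE°₁ − n₂FE°₂.
E°₃ = (1×+0.77 + 2×-0.44) / 3 = (-0.110) / 3 = -0.037 V.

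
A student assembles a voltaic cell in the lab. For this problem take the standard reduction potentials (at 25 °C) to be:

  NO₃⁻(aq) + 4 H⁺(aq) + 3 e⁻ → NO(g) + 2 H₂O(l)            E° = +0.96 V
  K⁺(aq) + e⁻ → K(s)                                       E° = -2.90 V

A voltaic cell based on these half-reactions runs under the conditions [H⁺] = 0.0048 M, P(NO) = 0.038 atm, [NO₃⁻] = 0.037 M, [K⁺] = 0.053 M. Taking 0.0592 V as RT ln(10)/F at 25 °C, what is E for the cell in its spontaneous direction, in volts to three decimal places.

NO₃⁻/NO is the cathode (higher E°), K⁺/K the anode: E°cell = +0.96 − (-2.90) = +3.86 V, n = 3.
Overall: NO₃⁻(aq) + 4 H⁺(aq) + 3 K(s) → NO(g) + 2 H₂O(l) + 3 K⁺(aq)
Q = P(NO)·[K⁺]^3 / ([NO₃⁻]·[H⁺]^4); log Q = 5.459.
E = E° − (0.0592/n) log Q = +3.86 − (0.0592/3)(5.459) = +3.752 V.

+3.752 V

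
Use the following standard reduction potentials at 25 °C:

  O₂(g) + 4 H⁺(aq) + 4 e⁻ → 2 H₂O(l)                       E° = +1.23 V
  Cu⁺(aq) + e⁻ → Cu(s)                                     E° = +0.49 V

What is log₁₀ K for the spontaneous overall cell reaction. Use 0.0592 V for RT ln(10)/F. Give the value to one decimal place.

50.0

Cathode: O₂/H₂O; anode: Cu⁺/Cu. E°cell = +0.74 V, n = 4.
log K = nE°cell / 0.0592 = (4)(+0.74) / 0.0592 = 50.0.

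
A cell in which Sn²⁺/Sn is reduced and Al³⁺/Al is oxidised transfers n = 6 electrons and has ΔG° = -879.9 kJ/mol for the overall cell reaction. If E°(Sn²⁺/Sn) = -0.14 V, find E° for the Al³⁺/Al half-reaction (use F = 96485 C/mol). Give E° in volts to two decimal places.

E°cell = −ΔG°/(nF) = −(-879.9×10³)/((6)(96485)) = +1.520 V.
Since Sn²⁺/Sn is the cathode and Al³⁺/Al the anode, E°cell = E°(Sn²⁺/Sn) − E°(Al³⁺/Al).
So E°(Al³⁺/Al) = E°(Sn²⁺/Sn) − E°cell = (-0.14) − (+1.520) = -1.66 V.

-1.66 V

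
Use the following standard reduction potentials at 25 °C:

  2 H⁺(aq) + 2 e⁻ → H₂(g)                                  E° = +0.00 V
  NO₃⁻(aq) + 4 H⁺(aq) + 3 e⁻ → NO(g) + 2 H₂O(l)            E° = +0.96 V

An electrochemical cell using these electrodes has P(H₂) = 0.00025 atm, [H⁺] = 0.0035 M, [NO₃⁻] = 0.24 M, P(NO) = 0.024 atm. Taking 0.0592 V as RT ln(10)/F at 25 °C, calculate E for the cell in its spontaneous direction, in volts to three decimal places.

+0.825 V

NO₃⁻/NO is the cathode (higher E°), H⁺/H₂ the anode: E°cell = +0.96 − (+0.00) = +0.96 V, n = 6.
Overall: 2 NO₃⁻(aq) + 2 H⁺(aq) + 3 H₂(g) → 2 NO(g) + 4 H₂O(l)
Q = P(NO)^2 / ([NO₃⁻]^2·[H⁺]^2·P(H₂)^3); log Q = 13.718.
E = E° − (0.0592/n) log Q = +0.96 − (0.0592/6)(13.718) = +0.825 V.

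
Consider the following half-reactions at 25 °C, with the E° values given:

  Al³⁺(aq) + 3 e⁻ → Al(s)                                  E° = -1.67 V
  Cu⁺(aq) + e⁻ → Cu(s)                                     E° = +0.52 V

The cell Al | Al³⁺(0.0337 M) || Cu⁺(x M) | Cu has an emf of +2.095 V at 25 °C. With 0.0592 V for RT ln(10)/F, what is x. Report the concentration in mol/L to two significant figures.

0.0080 M

Cu⁺/Cu is the cathode, Al³⁺/Al the anode: E°cell = +2.19 V, n = 3.
Overall reaction: 3 Cu⁺(aq) + Al(s) → 3 Cu(s) + Al³⁺(aq); Q = [Al³⁺]^1/[Cu⁺]^3.
From E = E° − (0.0592/n) log Q: log Q = (E° − E)·n/0.0592 = (+2.19 − (+2.095))·3/0.0592 = 4.8142.
So 3·log[Cu⁺] = 1·log(0.0337) − log Q = -1.4724 − (4.8142) = -6.2866; log[Cu⁺] = -6.2866 / 3 = -2.0955; [Cu⁺] = 10^(-2.0955) ≈ 0.0080 M.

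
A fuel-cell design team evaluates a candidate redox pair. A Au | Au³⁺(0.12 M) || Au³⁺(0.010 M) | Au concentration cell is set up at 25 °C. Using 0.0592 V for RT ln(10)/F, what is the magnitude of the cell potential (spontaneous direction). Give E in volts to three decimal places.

+0.021 V

For a concentration cell E°cell = 0. The 0.12 M side is the cathode (reduction is favoured where [Au³⁺] is higher).
With n = 3, E = −(0.0592/3) log([Au³⁺]ₐₙ/[Au³⁺]꜀ₐₜ) = −(0.0592/3) log(0.01/0.12) = −(0.0592/3)(-1.079) = +0.021 V.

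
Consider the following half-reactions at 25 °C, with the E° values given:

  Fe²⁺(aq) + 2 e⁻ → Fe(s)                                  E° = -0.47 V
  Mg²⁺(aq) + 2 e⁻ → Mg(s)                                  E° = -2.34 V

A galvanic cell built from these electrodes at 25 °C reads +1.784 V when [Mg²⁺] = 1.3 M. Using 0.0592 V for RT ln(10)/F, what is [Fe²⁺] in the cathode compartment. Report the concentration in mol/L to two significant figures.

0.0016 M

Fe²⁺/Fe is the cathode, Mg²⁺/Mg the anode: E°cell = +1.87 V, n = 2.
Overall reaction: Fe²⁺(aq) + Mg(s) → Fe(s) + Mg²⁺(aq); Q = [Mg²⁺]^1/[Fe²⁺]^1.
From E = E° − (0.0592/n) log Q: log Q = (E° − E)·n/0.0592 = (+1.87 − (+1.784))·2/0.0592 = 2.9054.
So 1·log[Fe²⁺] = 1·log(1.3) − log Q = 0.1139 − (2.9054) = -2.7915; [Fe²⁺] = 10^(-2.7915) ≈ 0.0016 M.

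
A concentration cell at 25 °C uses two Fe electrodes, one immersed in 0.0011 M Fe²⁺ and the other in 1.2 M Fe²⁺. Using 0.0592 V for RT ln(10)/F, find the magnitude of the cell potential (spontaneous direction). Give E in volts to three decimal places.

+0.090 V

For a concentration cell E°cell = 0. The 1.2 M side is the cathode (reduction is favoured where [Fe²⁺] is higher).
With n = 2, E = −(0.0592/2) log([Fe²⁺]ₐₙ/[Fe²⁺]꜀ₐₜ) = −(0.0592/2) log(0.0011/1.2) = −(0.0592/2)(-3.038) = +0.090 V.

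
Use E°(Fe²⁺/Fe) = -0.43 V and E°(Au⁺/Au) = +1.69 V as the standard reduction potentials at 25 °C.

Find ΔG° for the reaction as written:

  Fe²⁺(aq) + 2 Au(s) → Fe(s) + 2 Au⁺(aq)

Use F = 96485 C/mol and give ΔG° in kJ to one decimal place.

As written, Fe²⁺/Fe is reduced (cathode) and Au⁺/Au is oxidised (anode), so E°cell = (-0.43) − (+1.69) = -2.12 V.
Balancing electrons gives n = 2.
ΔG° = −nFE° = −(2)(96485)(-2.12) = 409,096 J = +409.1 kJ.

+409.1 kJ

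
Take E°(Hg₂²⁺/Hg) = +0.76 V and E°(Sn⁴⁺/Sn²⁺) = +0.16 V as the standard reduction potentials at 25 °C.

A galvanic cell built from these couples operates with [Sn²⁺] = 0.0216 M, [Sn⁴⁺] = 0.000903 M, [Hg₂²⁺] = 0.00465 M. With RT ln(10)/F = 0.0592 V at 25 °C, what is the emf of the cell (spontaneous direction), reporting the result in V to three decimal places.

+0.572 V

Hg₂²⁺/Hg is the cathode (higher E°), Sn⁴⁺/Sn²⁺ the anode: E°cell = +0.76 − (+0.16) = +0.60 V, n = 2.
Overall: Hg₂²⁺(aq) + Sn²⁺(aq) → 2 Hg(l) + Sn⁴⁺(aq)
Q = [Sn⁴⁺] / ([Hg₂²⁺]·[Sn²⁺]); log Q = 0.954.
E = E° − (0.0592/n) log Q = +0.60 − (0.0592/2)(0.954) = +0.572 V.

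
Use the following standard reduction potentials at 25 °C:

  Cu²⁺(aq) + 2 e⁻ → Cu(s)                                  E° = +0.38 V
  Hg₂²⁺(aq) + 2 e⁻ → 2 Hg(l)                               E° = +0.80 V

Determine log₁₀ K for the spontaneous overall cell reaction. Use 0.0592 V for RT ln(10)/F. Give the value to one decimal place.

14.2

Cathode: Hg₂²⁺/Hg; anode: Cu²⁺/Cu. E°cell = +0.42 V, n = 2.
log K = nE°cell / 0.0592 = (2)(+0.42) / 0.0592 = 14.2.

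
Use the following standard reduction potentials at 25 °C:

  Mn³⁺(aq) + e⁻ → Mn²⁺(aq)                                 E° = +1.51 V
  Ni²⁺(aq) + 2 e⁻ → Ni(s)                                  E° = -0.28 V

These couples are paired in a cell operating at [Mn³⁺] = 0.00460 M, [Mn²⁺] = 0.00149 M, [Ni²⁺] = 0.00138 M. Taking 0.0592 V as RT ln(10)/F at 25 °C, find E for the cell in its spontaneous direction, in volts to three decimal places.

Mn³⁺/Mn²⁺ is the cathode (higher E°), Ni²⁺/Ni the anode: E°cell = +1.51 − (-0.28) = +1.79 V, n = 2.
Overall: 2 Mn³⁺(aq) + Ni(s) → 2 Mn²⁺(aq) + Ni²⁺(aq)
Q = [Mn²⁺]^2·[Ni²⁺] / ([Mn³⁺]^2); log Q = -3.839.
E = E° − (0.0592/n) log Q = +1.79 − (0.0592/2)(-3.839) = +1.904 V.

+1.904 V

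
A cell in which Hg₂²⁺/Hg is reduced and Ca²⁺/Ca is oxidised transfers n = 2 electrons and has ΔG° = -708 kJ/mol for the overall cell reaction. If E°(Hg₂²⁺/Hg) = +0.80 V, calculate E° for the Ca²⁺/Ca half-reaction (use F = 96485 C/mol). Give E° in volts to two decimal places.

-2.87 V

E°cell = −ΔG°/(nF) = −(-708×10³)/((2)(96485)) = +3.669 V.
Since Hg₂²⁺/Hg is the cathode and Ca²⁺/Ca the anode, E°cell = E°(Hg₂²⁺/Hg) − E°(Ca²⁺/Ca).
So E°(Ca²⁺/Ca) = E°(Hg₂²⁺/Hg) − E°cell = (+0.80) − (+3.669) = -2.87 V.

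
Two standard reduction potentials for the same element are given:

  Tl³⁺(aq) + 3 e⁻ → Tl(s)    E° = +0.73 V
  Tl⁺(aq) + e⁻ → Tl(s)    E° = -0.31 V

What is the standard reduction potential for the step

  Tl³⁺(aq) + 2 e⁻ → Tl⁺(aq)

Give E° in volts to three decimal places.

Sequential free energies add, so n₃E°₃ = n₁E°₁ + n₂E°₂.
With n₃ = 3, and the known step contributing 1×(-0.31) V, the unknown satisfies 2·E° = 3×(+0.73) − 1×(-0.31) = +2.500.
E° = +2.500 / 2 = +1.250 V.

+1.250 V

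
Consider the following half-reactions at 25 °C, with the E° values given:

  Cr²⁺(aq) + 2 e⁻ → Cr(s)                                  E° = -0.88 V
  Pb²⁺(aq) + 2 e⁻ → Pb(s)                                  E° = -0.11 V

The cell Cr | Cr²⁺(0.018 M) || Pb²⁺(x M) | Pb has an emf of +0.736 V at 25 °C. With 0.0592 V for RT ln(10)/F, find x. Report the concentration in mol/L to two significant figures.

Pb²⁺/Pb is the cathode, Cr²⁺/Cr the anode: E°cell = +0.77 V, n = 2.
Overall reaction: Pb²⁺(aq) + Cr(s) → Pb(s) + Cr²⁺(aq); Q = [Cr²⁺]^1/[Pb²⁺]^1.
From E = E° − (0.0592/n) log Q: log Q = (E° − E)·n/0.0592 = (+0.77 − (+0.736))·2/0.0592 = 1.1486.
So 1·log[Pb²⁺] = 1·log(0.018) − log Q = -1.7447 − (1.1486) = -2.8933; [Pb²⁺] = 10^(-2.8933) ≈ 0.0013 M.

0.0013 M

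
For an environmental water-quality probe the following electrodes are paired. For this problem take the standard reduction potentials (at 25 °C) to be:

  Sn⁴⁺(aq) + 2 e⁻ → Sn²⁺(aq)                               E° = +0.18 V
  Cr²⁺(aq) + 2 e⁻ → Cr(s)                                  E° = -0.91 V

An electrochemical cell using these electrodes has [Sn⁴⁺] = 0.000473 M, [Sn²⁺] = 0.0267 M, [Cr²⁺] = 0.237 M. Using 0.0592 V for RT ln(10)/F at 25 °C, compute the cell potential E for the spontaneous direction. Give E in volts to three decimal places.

Sn⁴⁺/Sn²⁺ is the cathode (higher E°), Cr²⁺/Cr the anode: E°cell = +0.18 − (-0.91) = +1.09 V, n = 2.
Overall: Sn⁴⁺(aq) + Cr(s) → Sn²⁺(aq) + Cr²⁺(aq)
Q = [Sn²⁺]·[Cr²⁺] / ([Sn⁴⁺]); log Q = 1.126.
E = E° − (0.0592/n) log Q = +1.09 − (0.0592/2)(1.126) = +1.057 V.

+1.057 V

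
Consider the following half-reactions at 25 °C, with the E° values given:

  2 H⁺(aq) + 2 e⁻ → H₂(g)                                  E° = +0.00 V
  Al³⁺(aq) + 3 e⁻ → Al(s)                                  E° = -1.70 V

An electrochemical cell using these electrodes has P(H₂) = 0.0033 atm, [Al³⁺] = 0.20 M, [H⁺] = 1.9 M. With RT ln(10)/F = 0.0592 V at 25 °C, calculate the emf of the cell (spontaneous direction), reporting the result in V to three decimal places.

H⁺/H₂ is the cathode (higher E°), Al³⁺/Al the anode: E°cell = +0.00 − (-1.70) = +1.70 V, n = 6.
Overall: 6 H⁺(aq) + 2 Al(s) → 3 H₂(g) + 2 Al³⁺(aq)
Q = P(H₂)^3·[Al³⁺]^2 / ([H⁺]^6); log Q = -10.515.
E = E° − (0.0592/n) log Q = +1.70 − (0.0592/6)(-10.515) = +1.804 V.

+1.804 V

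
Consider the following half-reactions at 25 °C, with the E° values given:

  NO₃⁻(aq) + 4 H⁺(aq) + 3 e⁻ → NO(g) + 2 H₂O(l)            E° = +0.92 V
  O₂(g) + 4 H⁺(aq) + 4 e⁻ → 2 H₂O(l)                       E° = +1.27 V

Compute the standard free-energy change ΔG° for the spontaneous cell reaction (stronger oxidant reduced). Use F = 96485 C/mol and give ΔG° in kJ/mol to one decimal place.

-405.2 kJ/mol

O₂/H₂O (E° = +1.27 V) is the cathode; NO₃⁻/NO (E° = +0.92 V) is the anode, so E°cell = +0.35 V.
Balancing electrons gives n = 12 (lcm of 4 and 3).
ΔG° = −nFE° = −(12)(96485)(+0.35) = -405,237 J = -405.2 kJ/mol.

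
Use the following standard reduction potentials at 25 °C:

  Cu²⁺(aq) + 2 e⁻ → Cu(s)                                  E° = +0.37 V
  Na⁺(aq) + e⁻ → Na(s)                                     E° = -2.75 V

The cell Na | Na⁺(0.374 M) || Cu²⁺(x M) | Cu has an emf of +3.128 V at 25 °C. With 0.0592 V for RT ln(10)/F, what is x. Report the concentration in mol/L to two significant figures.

Cu²⁺/Cu is the cathode, Na⁺/Na the anode: E°cell = +3.12 V, n = 2.
Overall reaction: Cu²⁺(aq) + 2 Na(s) → Cu(s) + 2 Na⁺(aq); Q = [Na⁺]^2/[Cu²⁺]^1.
From E = E° − (0.0592/n) log Q: log Q = (E° − E)·n/0.0592 = (+3.12 − (+3.128))·2/0.0592 = -0.2703.
So 1·log[Cu²⁺] = 2·log(0.374) − log Q = -0.8543 − (-0.2703) = -0.5840; [Cu²⁺] = 10^(-0.5840) ≈ 0.26 M.

0.26 M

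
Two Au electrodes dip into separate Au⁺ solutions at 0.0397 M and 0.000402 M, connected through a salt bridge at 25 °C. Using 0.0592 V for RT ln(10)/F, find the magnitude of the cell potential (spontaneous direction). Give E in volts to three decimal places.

+0.118 V

For a concentration cell E°cell = 0. The 0.0397 M side is the cathode (reduction is favoured where [Au⁺] is higher).
With n = 1, E = −(0.0592/1) log([Au⁺]ₐₙ/[Au⁺]꜀ₐₜ) = −(0.0592/1) log(0.000402/0.0397) = −(0.0592/1)(-1.995) = +0.118 V.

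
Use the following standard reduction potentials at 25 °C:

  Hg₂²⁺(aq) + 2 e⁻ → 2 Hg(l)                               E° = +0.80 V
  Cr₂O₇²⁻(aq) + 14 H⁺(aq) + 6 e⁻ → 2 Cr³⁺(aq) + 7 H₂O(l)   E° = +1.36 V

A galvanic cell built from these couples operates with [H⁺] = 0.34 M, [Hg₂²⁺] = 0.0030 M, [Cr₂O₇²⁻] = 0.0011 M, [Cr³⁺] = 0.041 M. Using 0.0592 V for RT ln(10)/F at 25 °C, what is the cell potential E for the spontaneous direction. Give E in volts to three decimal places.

Cr₂O₇²⁻/Cr³⁺ is the cathode (higher E°), Hg₂²⁺/Hg the anode: E°cell = +1.36 − (+0.80) = +0.56 V, n = 6.
Overall: Cr₂O₇²⁻(aq) + 14 H⁺(aq) + 6 Hg(l) → 2 Cr³⁺(aq) + 7 H₂O(l) + 3 Hg₂²⁺(aq)
Q = [Cr³⁺]^2·[Hg₂²⁺]^3 / ([Cr₂O₇²⁻]·[H⁺]^14); log Q = -0.825.
E = E° − (0.0592/n) log Q = +0.56 − (0.0592/6)(-0.825) = +0.568 V.

+0.568 V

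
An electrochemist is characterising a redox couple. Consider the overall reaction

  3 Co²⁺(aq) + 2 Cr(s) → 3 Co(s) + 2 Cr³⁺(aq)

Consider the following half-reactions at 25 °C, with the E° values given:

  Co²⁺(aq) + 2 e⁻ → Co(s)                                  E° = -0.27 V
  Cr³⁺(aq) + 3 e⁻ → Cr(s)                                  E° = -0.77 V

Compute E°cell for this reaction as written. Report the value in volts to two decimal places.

The Co²⁺/Co couple has the higher reduction potential, so it is the cathode; Cr³⁺/Cr is oxidised at the anode.
E°cell = E°(cathode) − E°(anode) = (-0.27) − (-0.77) = +0.50 V.
Since E°cell > 0, the reaction is spontaneous under standard conditions.

+0.50 V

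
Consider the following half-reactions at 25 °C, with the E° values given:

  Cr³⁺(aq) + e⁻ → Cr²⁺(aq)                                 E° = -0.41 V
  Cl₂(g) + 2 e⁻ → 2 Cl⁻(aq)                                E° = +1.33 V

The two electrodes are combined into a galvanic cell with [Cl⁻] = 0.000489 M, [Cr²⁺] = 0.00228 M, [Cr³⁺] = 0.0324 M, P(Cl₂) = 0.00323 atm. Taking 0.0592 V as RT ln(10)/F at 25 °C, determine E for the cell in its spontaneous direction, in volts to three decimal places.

+1.794 V

Cl₂/Cl⁻ is the cathode (higher E°), Cr³⁺/Cr²⁺ the anode: E°cell = +1.33 − (-0.41) = +1.74 V, n = 2.
Overall: Cl₂(g) + 2 Cr²⁺(aq) → 2 Cl⁻(aq) + 2 Cr³⁺(aq)
Q = [Cl⁻]^2·[Cr³⁺]^2 / (P(Cl₂)·[Cr²⁺]^2); log Q = -1.825.
E = E° − (0.0592/n) log Q = +1.74 − (0.0592/2)(-1.825) = +1.794 V.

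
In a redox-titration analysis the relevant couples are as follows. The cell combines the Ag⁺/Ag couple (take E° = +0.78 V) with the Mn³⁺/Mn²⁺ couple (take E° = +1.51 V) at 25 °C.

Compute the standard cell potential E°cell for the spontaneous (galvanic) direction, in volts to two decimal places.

+0.73 V

The Mn³⁺/Mn²⁺ couple has the higher reduction potential, so it is the cathode; Ag⁺/Ag is oxidised at the anode.
E°cell = E°(cathode) − E°(anode) = (+1.51) − (+0.78) = +0.73 V.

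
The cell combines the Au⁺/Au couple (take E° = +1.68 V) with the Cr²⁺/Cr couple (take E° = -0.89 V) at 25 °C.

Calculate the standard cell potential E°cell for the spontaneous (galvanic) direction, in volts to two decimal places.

The Au⁺/Au couple has the higher reduction potential, so it is the cathode; Cr²⁺/Cr is oxidised at the anode.
E°cell = E°(cathode) − E°(anode) = (+1.68) − (-0.89) = +2.57 V.
Since E°cell > 0, the reaction is spontaneous under standard conditions.

+2.57 V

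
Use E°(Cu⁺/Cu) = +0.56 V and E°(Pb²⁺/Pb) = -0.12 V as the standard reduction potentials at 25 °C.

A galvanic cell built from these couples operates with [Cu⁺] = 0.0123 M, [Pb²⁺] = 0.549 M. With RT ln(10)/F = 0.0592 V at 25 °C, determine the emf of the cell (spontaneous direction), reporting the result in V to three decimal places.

Cu⁺/Cu is the cathode (higher E°), Pb²⁺/Pb the anode: E°cell = +0.56 − (-0.12) = +0.68 V, n = 2.
Overall: 2 Cu⁺(aq) + Pb(s) → 2 Cu(s) + Pb²⁺(aq)
Q = [Pb²⁺] / ([Cu⁺]^2); log Q = 3.560.
E = E° − (0.0592/n) log Q = +0.68 − (0.0592/2)(3.560) = +0.575 V.

+0.575 V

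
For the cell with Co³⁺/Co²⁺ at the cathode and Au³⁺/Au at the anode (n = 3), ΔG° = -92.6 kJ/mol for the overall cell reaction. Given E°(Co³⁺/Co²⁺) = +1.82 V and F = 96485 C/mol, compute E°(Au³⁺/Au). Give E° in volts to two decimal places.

+1.50 V

E°cell = −ΔG°/(nF) = −(-92.6×10³)/((3)(96485)) = +0.320 V.
Since Co³⁺/Co²⁺ is the cathode and Au³⁺/Au the anode, E°cell = E°(Co³⁺/Co²⁺) − E°(Au³⁺/Au).
So E°(Au³⁺/Au) = E°(Co³⁺/Co²⁺) − E°cell = (+1.82) − (+0.320) = +1.50 V.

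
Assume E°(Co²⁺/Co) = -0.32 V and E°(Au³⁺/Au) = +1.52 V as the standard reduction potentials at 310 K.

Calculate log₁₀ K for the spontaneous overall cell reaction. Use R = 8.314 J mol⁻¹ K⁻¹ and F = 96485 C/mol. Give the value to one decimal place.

179.5

Cathode: Au³⁺/Au; anode: Co²⁺/Co. E°cell = (+1.52) − (-0.32) = +1.84 V, with n = 6.
ΔG° = −nFE° = −RT ln K, so ln K = nFE°/(RT) = (6)(96485)(+1.84) / ((8.314)(310)) = 413.292.
log₁₀ K = 413.292 / ln 10 = 179.5.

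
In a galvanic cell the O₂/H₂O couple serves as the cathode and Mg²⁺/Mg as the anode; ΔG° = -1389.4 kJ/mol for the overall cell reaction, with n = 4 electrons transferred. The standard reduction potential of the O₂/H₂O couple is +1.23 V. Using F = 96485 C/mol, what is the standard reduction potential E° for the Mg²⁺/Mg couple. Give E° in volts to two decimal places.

-2.37 V

E°cell = −ΔG°/(nF) = −(-1389.4×10³)/((4)(96485)) = +3.600 V.
Since O₂/H₂O is the cathode and Mg²⁺/Mg the anode, E°cell = E°(O₂/H₂O) − E°(Mg²⁺/Mg).
So E°(Mg²⁺/Mg) = E°(O₂/H₂O) − E°cell = (+1.23) − (+3.600) = -2.37 V.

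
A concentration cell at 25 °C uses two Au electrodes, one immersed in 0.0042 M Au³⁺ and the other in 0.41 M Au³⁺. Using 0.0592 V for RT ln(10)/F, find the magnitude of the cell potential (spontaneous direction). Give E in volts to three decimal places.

+0.039 V

For a concentration cell E°cell = 0. The 0.41 M side is the cathode (reduction is favoured where [Au³⁺] is higher).
With n = 3, E = −(0.0592/3) log([Au³⁺]ₐₙ/[Au³⁺]꜀ₐₜ) = −(0.0592/3) log(0.0042/0.41) = −(0.0592/3)(-1.990) = +0.039 V.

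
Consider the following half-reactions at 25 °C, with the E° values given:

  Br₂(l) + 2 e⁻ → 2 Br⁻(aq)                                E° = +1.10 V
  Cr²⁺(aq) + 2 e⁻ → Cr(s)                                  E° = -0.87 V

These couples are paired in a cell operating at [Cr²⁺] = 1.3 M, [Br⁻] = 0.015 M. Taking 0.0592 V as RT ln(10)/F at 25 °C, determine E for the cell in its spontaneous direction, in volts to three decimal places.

+2.075 V

Br₂/Br⁻ is the cathode (higher E°), Cr²⁺/Cr the anode: E°cell = +1.10 − (-0.87) = +1.97 V, n = 2.
Overall: Br₂(l) + Cr(s) → 2 Br⁻(aq) + Cr²⁺(aq)
Q = [Br⁻]^2·[Cr²⁺]; log Q = -3.534.
E = E° − (0.0592/n) log Q = +1.97 − (0.0592/2)(-3.534) = +2.075 V.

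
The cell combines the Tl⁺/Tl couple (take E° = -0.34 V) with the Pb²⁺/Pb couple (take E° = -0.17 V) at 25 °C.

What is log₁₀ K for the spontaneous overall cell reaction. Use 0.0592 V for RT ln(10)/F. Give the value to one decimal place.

5.7

Cathode: Pb²⁺/Pb; anode: Tl⁺/Tl. E°cell = +0.17 V, n = 2.
log K = nE°cell / 0.0592 = (2)(+0.17) / 0.0592 = 5.7.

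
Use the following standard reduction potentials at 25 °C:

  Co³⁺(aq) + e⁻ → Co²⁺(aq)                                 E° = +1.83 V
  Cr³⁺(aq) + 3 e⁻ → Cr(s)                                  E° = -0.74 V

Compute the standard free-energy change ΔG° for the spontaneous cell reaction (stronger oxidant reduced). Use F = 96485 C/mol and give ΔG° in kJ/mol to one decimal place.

-743.9 kJ/mol

Co³⁺/Co²⁺ (E° = +1.83 V) is the cathode; Cr³⁺/Cr (E° = -0.74 V) is the anode, so E°cell = +2.57 V.
Balancing electrons gives n = 3 (lcm of 1 and 3).
ΔG° = −nFE° = −(3)(96485)(+2.57) = -743,899 J = -743.9 kJ/mol.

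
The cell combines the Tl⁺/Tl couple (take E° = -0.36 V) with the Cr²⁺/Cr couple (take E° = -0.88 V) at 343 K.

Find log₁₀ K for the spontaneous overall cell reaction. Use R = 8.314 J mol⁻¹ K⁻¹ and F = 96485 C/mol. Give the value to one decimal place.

Cathode: Tl⁺/Tl; anode: Cr²⁺/Cr. E°cell = (-0.36) − (-0.88) = +0.52 V, with n = 2.
ΔG° = −nFE° = −RT ln K, so ln K = nFE°/(RT) = (2)(96485)(+0.52) / ((8.314)(343)) = 35.188.
log₁₀ K = 35.188 / ln 10 = 15.3.

15.3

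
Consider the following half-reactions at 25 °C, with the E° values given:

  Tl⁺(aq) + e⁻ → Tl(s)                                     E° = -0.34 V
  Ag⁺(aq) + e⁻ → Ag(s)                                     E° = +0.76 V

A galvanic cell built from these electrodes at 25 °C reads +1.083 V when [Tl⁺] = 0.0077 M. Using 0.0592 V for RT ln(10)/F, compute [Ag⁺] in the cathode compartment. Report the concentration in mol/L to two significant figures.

0.0040 M

Ag⁺/Ag is the cathode, Tl⁺/Tl the anode: E°cell = +1.10 V, n = 1.
Overall reaction: Ag⁺(aq) + Tl(s) → Ag(s) + Tl⁺(aq); Q = [Tl⁺]^1/[Ag⁺]^1.
From E = E° − (0.0592/n) log Q: log Q = (E° − E)·n/0.0592 = (+1.10 − (+1.083))·1/0.0592 = 0.2872.
So 1·log[Ag⁺] = 1·log(0.0077) − log Q = -2.1135 − (0.2872) = -2.4007; [Ag⁺] = 10^(-2.4007) ≈ 0.0040 M.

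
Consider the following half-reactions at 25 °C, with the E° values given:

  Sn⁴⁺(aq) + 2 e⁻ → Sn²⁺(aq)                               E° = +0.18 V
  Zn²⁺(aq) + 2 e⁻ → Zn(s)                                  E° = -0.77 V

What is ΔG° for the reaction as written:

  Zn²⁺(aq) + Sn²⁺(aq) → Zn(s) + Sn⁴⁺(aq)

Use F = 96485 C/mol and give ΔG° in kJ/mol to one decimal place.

As written, Zn²⁺/Zn is reduced (cathode) and Sn⁴⁺/Sn²⁺ is oxidised (anode), so E°cell = (-0.77) − (+0.18) = -0.95 V.
Balancing electrons gives n = 2.
ΔG° = −nFE° = −(2)(96485)(-0.95) = 183,322 J = +183.3 kJ/mol.

+183.3 kJ/mol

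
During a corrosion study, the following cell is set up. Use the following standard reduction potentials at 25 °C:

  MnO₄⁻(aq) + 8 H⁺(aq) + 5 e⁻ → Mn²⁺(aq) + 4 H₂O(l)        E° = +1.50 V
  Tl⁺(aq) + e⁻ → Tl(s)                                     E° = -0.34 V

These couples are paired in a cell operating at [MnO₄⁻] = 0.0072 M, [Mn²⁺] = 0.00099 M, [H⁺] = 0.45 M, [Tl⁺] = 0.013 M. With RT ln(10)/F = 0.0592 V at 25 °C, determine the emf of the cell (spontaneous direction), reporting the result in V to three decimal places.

MnO₄⁻/Mn²⁺ is the cathode (higher E°), Tl⁺/Tl the anode: E°cell = +1.50 − (-0.34) = +1.84 V, n = 5.
Overall: MnO₄⁻(aq) + 8 H⁺(aq) + 5 Tl(s) → Mn²⁺(aq) + 4 H₂O(l) + 5 Tl⁺(aq)
Q = [Mn²⁺]·[Tl⁺]^5 / ([MnO₄⁻]·[H⁺]^8); log Q = -7.518.
E = E° − (0.0592/n) log Q = +1.84 − (0.0592/5)(-7.518) = +1.929 V.

+1.929 V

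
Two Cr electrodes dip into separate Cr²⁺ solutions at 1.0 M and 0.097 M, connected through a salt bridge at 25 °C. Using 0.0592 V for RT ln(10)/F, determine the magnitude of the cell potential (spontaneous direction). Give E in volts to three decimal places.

For a concentration cell E°cell = 0. The 1.0 M side is the cathode (reduction is favoured where [Cr²⁺] is higher).
With n = 2, E = −(0.0592/2) log([Cr²⁺]ₐₙ/[Cr²⁺]꜀ₐₜ) = −(0.0592/2) log(0.097/1) = −(0.0592/2)(-1.013) = +0.030 V.

+0.030 V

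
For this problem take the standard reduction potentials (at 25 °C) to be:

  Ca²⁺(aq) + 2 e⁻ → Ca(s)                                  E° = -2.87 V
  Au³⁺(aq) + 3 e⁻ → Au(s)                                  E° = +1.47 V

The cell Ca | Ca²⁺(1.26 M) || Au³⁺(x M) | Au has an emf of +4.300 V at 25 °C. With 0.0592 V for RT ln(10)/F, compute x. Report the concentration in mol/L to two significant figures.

Au³⁺/Au is the cathode, Ca²⁺/Ca the anode: E°cell = +4.34 V, n = 6.
Overall reaction: 2 Au³⁺(aq) + 3 Ca(s) → 2 Au(s) + 3 Ca²⁺(aq); Q = [Ca²⁺]^3/[Au³⁺]^2.
From E = E° − (0.0592/n) log Q: log Q = (E° − E)·n/0.0592 = (+4.34 − (+4.300))·6/0.0592 = 4.0541.
So 2·log[Au³⁺] = 3·log(1.26) − log Q = 0.3011 − (4.0541) = -3.7530; log[Au³⁺] = -3.7530 / 2 = -1.8765; [Au³⁺] = 10^(-1.8765) ≈ 0.013 M.

0.013 M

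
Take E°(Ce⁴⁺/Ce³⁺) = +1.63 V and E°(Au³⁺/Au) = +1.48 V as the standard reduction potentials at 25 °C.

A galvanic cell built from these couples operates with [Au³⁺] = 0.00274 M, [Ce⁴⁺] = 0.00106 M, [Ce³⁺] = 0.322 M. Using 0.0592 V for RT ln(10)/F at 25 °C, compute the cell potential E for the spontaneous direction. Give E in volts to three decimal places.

+0.054 V

Ce⁴⁺/Ce³⁺ is the cathode (higher E°), Au³⁺/Au the anode: E°cell = +1.63 − (+1.48) = +0.15 V, n = 3.
Overall: 3 Ce⁴⁺(aq) + Au(s) → 3 Ce³⁺(aq) + Au³⁺(aq)
Q = [Ce³⁺]^3·[Au³⁺] / ([Ce⁴⁺]^3); log Q = 4.885.
E = E° − (0.0592/n) log Q = +0.15 − (0.0592/3)(4.885) = +0.054 V.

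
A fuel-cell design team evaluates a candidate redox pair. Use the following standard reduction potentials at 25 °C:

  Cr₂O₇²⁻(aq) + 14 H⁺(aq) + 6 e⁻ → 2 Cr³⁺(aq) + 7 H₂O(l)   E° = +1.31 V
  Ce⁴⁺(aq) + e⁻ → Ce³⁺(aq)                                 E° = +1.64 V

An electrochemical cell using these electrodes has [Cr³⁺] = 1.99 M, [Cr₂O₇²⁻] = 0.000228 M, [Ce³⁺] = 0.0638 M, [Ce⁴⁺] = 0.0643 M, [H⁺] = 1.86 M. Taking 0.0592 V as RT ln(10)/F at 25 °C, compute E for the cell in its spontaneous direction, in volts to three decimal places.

+0.335 V

Ce⁴⁺/Ce³⁺ is the cathode (higher E°), Cr₂O₇²⁻/Cr³⁺ the anode: E°cell = +1.64 − (+1.31) = +0.33 V, n = 6.
Overall: 6 Ce⁴⁺(aq) + 2 Cr³⁺(aq) + 7 H₂O(l) → 6 Ce³⁺(aq) + Cr₂O₇²⁻(aq) + 14 H⁺(aq)
Q = [Ce³⁺]^6·[Cr₂O₇²⁻]·[H⁺]^14 / ([Ce⁴⁺]^6·[Cr³⁺]^2); log Q = -0.487.
E = E° − (0.0592/n) log Q = +0.33 − (0.0592/6)(-0.487) = +0.335 V.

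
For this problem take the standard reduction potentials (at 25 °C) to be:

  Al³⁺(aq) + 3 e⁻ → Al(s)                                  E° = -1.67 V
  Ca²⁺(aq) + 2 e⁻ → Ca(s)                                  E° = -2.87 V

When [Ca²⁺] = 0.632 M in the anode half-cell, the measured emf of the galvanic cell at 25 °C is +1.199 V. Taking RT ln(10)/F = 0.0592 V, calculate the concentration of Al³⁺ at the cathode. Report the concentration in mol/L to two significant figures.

Al³⁺/Al is the cathode, Ca²⁺/Ca the anode: E°cell = +1.20 V, n = 6.
Overall reaction: 2 Al³⁺(aq) + 3 Ca(s) → 2 Al(s) + 3 Ca²⁺(aq); Q = [Ca²⁺]^3/[Al³⁺]^2.
From E = E° − (0.0592/n) log Q: log Q = (E° − E)·n/0.0592 = (+1.20 − (+1.199))·6/0.0592 = 0.1014.
So 2·log[Al³⁺] = 3·log(0.632) − log Q = -0.5978 − (0.1014) = -0.6992; log[Al³⁺] = -0.6992 / 2 = -0.3496; [Al³⁺] = 10^(-0.3496) ≈ 0.45 M.

0.45 M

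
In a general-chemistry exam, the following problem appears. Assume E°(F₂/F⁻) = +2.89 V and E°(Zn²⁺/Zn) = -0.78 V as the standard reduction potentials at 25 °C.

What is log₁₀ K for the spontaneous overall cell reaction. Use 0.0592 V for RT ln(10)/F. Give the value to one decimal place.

124.0

Cathode: F₂/F⁻; anode: Zn²⁺/Zn. E°cell = +3.67 V, n = 2.
log K = nE°cell / 0.0592 = (2)(+3.67) / 0.0592 = 124.0.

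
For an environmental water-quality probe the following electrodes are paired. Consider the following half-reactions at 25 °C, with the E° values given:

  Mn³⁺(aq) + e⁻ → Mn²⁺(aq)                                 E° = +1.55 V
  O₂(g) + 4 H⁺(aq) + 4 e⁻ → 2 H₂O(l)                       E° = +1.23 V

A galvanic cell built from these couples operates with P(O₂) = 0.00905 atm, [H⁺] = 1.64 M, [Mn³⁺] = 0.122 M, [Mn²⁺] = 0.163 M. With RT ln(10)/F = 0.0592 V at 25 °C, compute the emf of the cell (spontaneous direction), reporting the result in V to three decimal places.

+0.330 V

Mn³⁺/Mn²⁺ is the cathode (higher E°), O₂/H₂O the anode: E°cell = +1.55 − (+1.23) = +0.32 V, n = 4.
Overall: 4 Mn³⁺(aq) + 2 H₂O(l) → 4 Mn²⁺(aq) + O₂(g) + 4 H⁺(aq)
Q = [Mn²⁺]^4·P(O₂)·[H⁺]^4 / ([Mn³⁺]^4); log Q = -0.681.
E = E° − (0.0592/n) log Q = +0.32 − (0.0592/4)(-0.681) = +0.330 V.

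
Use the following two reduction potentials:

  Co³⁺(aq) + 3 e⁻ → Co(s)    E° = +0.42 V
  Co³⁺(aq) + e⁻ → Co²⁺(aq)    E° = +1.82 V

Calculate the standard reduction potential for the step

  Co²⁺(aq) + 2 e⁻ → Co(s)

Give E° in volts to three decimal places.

-0.280 V

Sequential free energies add, so n₃E°₃ = n₁E°₁ + n₂E°₂.
With n₃ = 3, and the known step contributing 1×(+1.82) V, the unknown satisfies 2·E° = 3×(+0.42) − 1×(+1.82) = -0.560.
E° = -0.560 / 2 = -0.280 V.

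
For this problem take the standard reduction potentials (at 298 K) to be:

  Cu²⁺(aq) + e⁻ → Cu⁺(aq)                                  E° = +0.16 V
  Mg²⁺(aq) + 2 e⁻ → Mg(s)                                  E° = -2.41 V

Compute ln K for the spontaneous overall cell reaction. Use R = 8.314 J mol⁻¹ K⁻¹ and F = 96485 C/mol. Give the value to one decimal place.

Cathode: Cu²⁺/Cu⁺; anode: Mg²⁺/Mg. E°cell = (+0.16) − (-2.41) = +2.57 V, with n = 2.
ΔG° = −nFE° = −RT ln K, so ln K = nFE°/(RT) = (2)(96485)(+2.57) / ((8.314)(298)) = 200.169.

200.2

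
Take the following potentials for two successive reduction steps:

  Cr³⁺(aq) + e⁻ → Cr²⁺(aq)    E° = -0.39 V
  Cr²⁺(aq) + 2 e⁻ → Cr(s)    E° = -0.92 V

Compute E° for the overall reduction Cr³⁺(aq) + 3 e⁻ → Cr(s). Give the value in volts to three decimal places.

Adding the free-energy changes (−nFE°) of the two steps gives −n₃FE°₃ = −n₁FE°₁ − n₂FE°₂.
E°₃ = (1×-0.39 + 2×-0.92) / 3 = (-2.230) / 3 = -0.743 V.

-0.743 V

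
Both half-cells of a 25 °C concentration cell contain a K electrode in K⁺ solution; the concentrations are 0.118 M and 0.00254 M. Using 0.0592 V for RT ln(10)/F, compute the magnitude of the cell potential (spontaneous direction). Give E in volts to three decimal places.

For a concentration cell E°cell = 0. The 0.118 M side is the cathode (reduction is favoured where [K⁺] is higher).
With n = 1, E = −(0.0592/1) log([K⁺]ₐₙ/[K⁺]꜀ₐₜ) = −(0.0592/1) log(0.00254/0.118) = −(0.0592/1)(-1.667) = +0.099 V.

+0.099 V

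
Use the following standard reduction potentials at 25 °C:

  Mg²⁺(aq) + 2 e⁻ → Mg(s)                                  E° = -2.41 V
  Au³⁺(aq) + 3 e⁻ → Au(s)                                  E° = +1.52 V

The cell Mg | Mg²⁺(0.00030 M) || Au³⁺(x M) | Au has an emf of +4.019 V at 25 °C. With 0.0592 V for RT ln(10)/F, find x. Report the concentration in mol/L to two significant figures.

0.17 M

Au³⁺/Au is the cathode, Mg²⁺/Mg the anode: E°cell = +3.93 V, n = 6.
Overall reaction: 2 Au³⁺(aq) + 3 Mg(s) → 2 Au(s) + 3 Mg²⁺(aq); Q = [Mg²⁺]^3/[Au³⁺]^2.
From E = E° − (0.0592/n) log Q: log Q = (E° − E)·n/0.0592 = (+3.93 − (+4.019))·6/0.0592 = -9.0203.
So 2·log[Au³⁺] = 3·log(0.0003) − log Q = -10.5686 − (-9.0203) = -1.5483; log[Au³⁺] = -1.5483 / 2 = -0.7742; [Au³⁺] = 10^(-0.7742) ≈ 0.17 M.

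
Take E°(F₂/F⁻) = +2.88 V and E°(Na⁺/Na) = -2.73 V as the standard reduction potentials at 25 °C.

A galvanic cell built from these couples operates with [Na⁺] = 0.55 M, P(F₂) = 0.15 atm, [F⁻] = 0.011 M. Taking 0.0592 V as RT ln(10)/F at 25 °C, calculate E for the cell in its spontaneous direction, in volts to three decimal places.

F₂/F⁻ is the cathode (higher E°), Na⁺/Na the anode: E°cell = +2.88 − (-2.73) = +5.61 V, n = 2.
Overall: F₂(g) + 2 Na(s) → 2 F⁻(aq) + 2 Na⁺(aq)
Q = [F⁻]^2·[Na⁺]^2 / (P(F₂)); log Q = -3.613.
E = E° − (0.0592/n) log Q = +5.61 − (0.0592/2)(-3.613) = +5.717 V.

+5.717 V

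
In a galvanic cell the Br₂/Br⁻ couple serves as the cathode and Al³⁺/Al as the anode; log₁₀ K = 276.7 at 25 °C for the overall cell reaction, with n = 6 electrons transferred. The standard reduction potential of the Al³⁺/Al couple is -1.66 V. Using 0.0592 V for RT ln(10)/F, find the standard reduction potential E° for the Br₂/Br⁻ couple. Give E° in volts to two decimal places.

E°cell = (0.0592/n)·log K = (0.0592/6)(276.7) = +2.730 V.
Since Br₂/Br⁻ is the cathode and Al³⁺/Al the anode, E°cell = E°(Br₂/Br⁻) − E°(Al³⁺/Al).
So E°(Br₂/Br⁻) = E°cell + E°(Al³⁺/Al) = +2.730 + (-1.66) = +1.07 V.

+1.07 V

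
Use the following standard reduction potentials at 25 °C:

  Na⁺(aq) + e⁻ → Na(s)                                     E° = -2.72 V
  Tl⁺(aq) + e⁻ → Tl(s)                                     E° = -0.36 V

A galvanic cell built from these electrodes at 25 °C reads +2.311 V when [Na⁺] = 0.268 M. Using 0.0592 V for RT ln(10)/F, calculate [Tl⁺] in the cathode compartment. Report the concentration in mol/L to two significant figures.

Tl⁺/Tl is the cathode, Na⁺/Na the anode: E°cell = +2.36 V, n = 1.
Overall reaction: Tl⁺(aq) + Na(s) → Tl(s) + Na⁺(aq); Q = [Na⁺]^1/[Tl⁺]^1.
From E = E° − (0.0592/n) log Q: log Q = (E° − E)·n/0.0592 = (+2.36 − (+2.311))·1/0.0592 = 0.8277.
So 1·log[Tl⁺] = 1·log(0.268) − log Q = -0.5719 − (0.8277) = -1.3996; [Tl⁺] = 10^(-1.3996) ≈ 0.040 M.

0.040 M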